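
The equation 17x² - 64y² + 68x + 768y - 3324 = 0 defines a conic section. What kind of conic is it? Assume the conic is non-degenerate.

No xy term. Coefficients of x² and y² are A = 17, C = -64.
A and C have opposite signs ⇒ hyperbola.

hyperbola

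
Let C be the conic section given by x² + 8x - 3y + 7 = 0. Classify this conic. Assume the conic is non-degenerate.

parabola

No xy term. Coefficients of x² and y² are A = 1, C = 0.
Exactly one squared variable ⇒ parabola.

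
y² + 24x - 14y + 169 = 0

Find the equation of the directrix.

x = 1

Only y is squared. Complete the square in y: (y - 7)² = -24(x + 5).
Vertex (-5, 7); 4p = -24 so p = -6. Opens left.
Directrix is the vertical line x = h − p = -5 − (-6) = 1.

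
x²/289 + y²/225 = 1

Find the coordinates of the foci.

(-8, 0) and (8, 0)

Center (0, 0). The larger denominator 289 sits under the x-term, so the major axis is horizontal; a² = 289, b² = 225.
c² = a² - b² = 289 - 225 = 64, so c = 8.
Foci lie on the horizontal axis through the center: (h ± c, k).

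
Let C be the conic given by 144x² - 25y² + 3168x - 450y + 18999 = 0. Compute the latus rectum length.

Group the x- and y-terms: 144(x² + 22x) -25(y² + 18y) = -18999
Complete the square in x and y: 144(x + 11)² -25(y + 9)² = -18999 + 17424 - 2025 = -3600
Divide through by -3600 to get (y + 9)²/144 - (x + 11)²/25 = 1.
Hyperbola, center (-11, -9), transverse axis vertical; a² = 144, b² = 25.
Latus rectum length = 2b²/a = 2·25/12 = 25/6.

25/6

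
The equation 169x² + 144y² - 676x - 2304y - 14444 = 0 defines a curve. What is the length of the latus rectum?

288/13

Group: 169(x² - 4x) + 144(y² - 16y) = 14444
Complete the square in x and y: 169(x - 2)² + 144(y - 8)² = 14444 + 676 + 9216 = 24336
Divide through by 24336 to get (x - 2)²/144 + (y - 8)²/169 = 1.
Ellipse, center (2, 8), major axis vertical; a² = 169, b² = 144.
Latus rectum length = 2b²/a = 2·144/13 = 288/13.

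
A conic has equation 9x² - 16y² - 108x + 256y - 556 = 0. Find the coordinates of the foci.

(6, 3) and (6, 13)

Collect terms: 9(x² - 12x) -16(y² - 16y) = 556
9(x - 6)² -16(y - 8)² = 556 + 324 - 1024 = -144
Divide through by -144 to get (y - 8)²/9 - (x - 6)²/16 = 1.
Hyperbola, center (6, 8), transverse axis vertical; a² = 9, b² = 16.
c² = a² + b² = 9 + 16 = 25, so c = 5.
Foci lie on the vertical axis through the center: (h, k ± c).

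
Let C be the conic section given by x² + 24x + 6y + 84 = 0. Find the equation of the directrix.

Only x is squared. Complete the square in x: (x + 12)² = -6(y - 10).
Vertex (-12, 10); 4p = -6 so p = -3/2. Opens down.
Directrix is the horizontal line y = k − p = 10 − (-3/2) = 23/2.

y = 23/2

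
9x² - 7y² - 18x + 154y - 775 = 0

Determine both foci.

(1, 7) and (1, 15)

Group the x- and y-terms: 9(x² - 2x) -7(y² - 22y) = 775
9(x - 1)² -7(y - 11)² = 775 + 9 - 847 = -63
Dividing both sides by -63: (y - 11)²/9 - (x - 1)²/7 = 1
Hyperbola, center (1, 11), transverse axis vertical; a² = 9, b² = 7.
c² = a² + b² = 9 + 7 = 16, so c = 4.
Foci lie on the vertical axis through the center: (h, k ± c).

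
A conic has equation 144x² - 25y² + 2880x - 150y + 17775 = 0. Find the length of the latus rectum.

25/6

144(x² + 20x) -25(y² + 6y) = -17775
Complete the square in x and y: 144(x + 10)² -25(y + 3)² = -17775 + 14400 - 225 = -3600
Dividing both sides by -3600: (y + 3)²/144 - (x + 10)²/25 = 1
Hyperbola, center (-10, -3), transverse axis vertical; a² = 144, b² = 25.
Latus rectum length = 2b²/a = 2·25/12 = 25/6.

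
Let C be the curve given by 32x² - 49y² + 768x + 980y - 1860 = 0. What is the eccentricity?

e = 9/7

Collect terms: 32(x² + 24x) -49(y² - 20y) = 1860
Completing the square gives 32(x + 12)² -49(y - 10)² = 1860 + 4608 - 4900 = 1568.
Divide by 1568: (x + 12)²/49 - (y - 10)²/32 = 1
Hyperbola, center (-12, 10), transverse axis horizontal; a² = 49, b² = 32.
c² = a² + b² = 81, so c = 9.
e = c/a = 9/7.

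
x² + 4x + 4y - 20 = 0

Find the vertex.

Only x is squared. Complete the square in x: (x + 2)² = -4(y - 6).
Vertex (-2, 6); 4p = -4 so p = -1. Opens down.

(-2, 6)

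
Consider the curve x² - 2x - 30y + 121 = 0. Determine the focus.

(1, 23/2)

Only x is squared. Complete the square in x: (x - 1)² = 30(y - 4).
Vertex (1, 4); 4p = 30 so p = 15/2. Opens up.
Focus is p units from the vertex along the axis: (h, k + p).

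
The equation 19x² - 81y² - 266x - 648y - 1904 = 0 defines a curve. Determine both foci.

(-3, -4) and (17, -4)

Group: 19(x² - 14x) -81(y² + 8y) = 1904
19(x - 7)² -81(y + 4)² = 1904 + 931 - 1296 = 1539
Divide through by 1539 to get (x - 7)²/81 - (y + 4)²/19 = 1.
Hyperbola, center (7, -4), transverse axis horizontal; a² = 81, b² = 19.
c² = a² + b² = 81 + 19 = 100, so c = 10.
Foci lie on the horizontal axis through the center: (h ± c, k).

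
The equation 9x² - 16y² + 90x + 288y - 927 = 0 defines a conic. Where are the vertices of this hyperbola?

(-5, 6) and (-5, 12)

Group: 9(x² + 10x) -16(y² - 18y) = 927
9(x + 5)² -16(y - 9)² = 927 + 225 - 1296 = -144
Divide by -144: (y - 9)²/9 - (x + 5)²/16 = 1
Hyperbola, center (-5, 9), transverse axis vertical; a² = 9, b² = 16.
a = 3. Vertices at (h, k ± a).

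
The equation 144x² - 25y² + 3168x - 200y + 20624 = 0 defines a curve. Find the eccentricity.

Group: 144(x² + 22x) -25(y² + 8y) = -20624
Complete the square: 144(x + 11)² -25(y + 4)² = -20624 + 17424 - 400 = -3600
Dividing both sides by -3600: (y + 4)²/144 - (x + 11)²/25 = 1
Hyperbola, center (-11, -4), transverse axis vertical; a² = 144, b² = 25.
c² = a² + b² = 169, so c = 13.
e = c/a = 13/12.

e = 13/12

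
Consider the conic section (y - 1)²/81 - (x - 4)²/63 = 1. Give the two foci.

Center (4, 1). The positive term is the y-term, so the transverse axis is vertical; a² = 81, b² = 63.
c² = a² + b² = 81 + 63 = 144, so c = 12.
Foci lie on the vertical axis through the center: (h, k ± c).

(4, -11) and (4, 13)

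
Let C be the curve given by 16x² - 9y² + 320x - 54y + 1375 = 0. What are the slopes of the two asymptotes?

Group: 16(x² + 20x) -9(y² + 6y) = -1375
Complete the square in x and y: 16(x + 10)² -9(y + 3)² = -1375 + 1600 - 81 = 144
Divide through by 144 to get (x + 10)²/9 - (y + 3)²/16 = 1.
Hyperbola, center (-10, -3), transverse axis horizontal; a² = 9, b² = 16.
For a horizontal hyperbola the asymptotes have slope ±b/a.
Here that is ±4/3.

4/3 and -4/3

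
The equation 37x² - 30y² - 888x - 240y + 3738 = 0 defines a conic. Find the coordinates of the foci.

Group the x- and y-terms: 37(x² - 24x) -30(y² + 8y) = -3738
37(x - 12)² -30(y + 4)² = -3738 + 5328 - 480 = 1110
Dividing both sides by 1110: (x - 12)²/30 - (y + 4)²/37 = 1
Hyperbola, center (12, -4), transverse axis horizontal; a² = 30, b² = 37.
c² = a² + b² = 30 + 37 = 67, so c = √67.
Foci lie on the horizontal axis through the center: (h ± c, k).

(12 - √67, -4) and (12 + √67, -4)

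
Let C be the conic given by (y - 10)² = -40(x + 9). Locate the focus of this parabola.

(-19, 10)

Vertex (-9, 10); 4p = -40 so p = -10. Opens left.
Focus is p units from the vertex along the axis: (h + p, k).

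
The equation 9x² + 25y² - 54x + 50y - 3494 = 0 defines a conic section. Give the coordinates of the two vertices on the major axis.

Group: 9(x² - 6x) + 25(y² + 2y) = 3494
9(x - 3)² + 25(y + 1)² = 3494 + 81 + 25 = 3600
Divide by 3600: (x - 3)²/400 + (y + 1)²/144 = 1
Ellipse, center (3, -1), major axis horizontal; a² = 400, b² = 144.
a = 20. Vertices at (h ± a, k).

(-17, -1) and (23, -1)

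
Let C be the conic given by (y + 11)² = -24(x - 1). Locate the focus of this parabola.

Vertex (1, -11); 4p = -24 so p = -6. Opens left.
Focus is p units from the vertex along the axis: (h + p, k).

(-5, -11)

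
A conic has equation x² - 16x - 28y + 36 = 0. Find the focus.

(8, 6)

Only x is squared. Complete the square in x: (x - 8)² = 28(y + 1).
Vertex (8, -1); 4p = 28 so p = 7. Opens up.
Focus is p units from the vertex along the axis: (h, k + p).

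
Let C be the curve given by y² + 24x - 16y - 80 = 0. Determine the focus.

Only y is squared. Complete the square in y: (y - 8)² = -24(x - 6).
Vertex (6, 8); 4p = -24 so p = -6. Opens left.
Focus is p units from the vertex along the axis: (h + p, k).

(0, 8)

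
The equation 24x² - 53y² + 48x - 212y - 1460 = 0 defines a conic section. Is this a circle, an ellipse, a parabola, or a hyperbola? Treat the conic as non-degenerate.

hyperbola

No xy term. Coefficients of x² and y² are A = 24, C = -53.
A and C have opposite signs ⇒ hyperbola.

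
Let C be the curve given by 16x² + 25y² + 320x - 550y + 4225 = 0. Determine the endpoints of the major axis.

(-15, 11) and (-5, 11)

Rearranging, 16(x² + 20x) + 25(y² - 22y) = -4225.
Complete the square: 16(x + 10)² + 25(y - 11)² = -4225 + 1600 + 3025 = 400
Dividing both sides by 400: (x + 10)²/25 + (y - 11)²/16 = 1
Ellipse, center (-10, 11), major axis horizontal; a² = 25, b² = 16.
a = 5. Vertices at (h ± a, k).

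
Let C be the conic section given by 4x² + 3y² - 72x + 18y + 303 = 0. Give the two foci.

(9, -5) and (9, -1)

4(x² - 18x) + 3(y² + 6y) = -303
Complete the square in x and y: 4(x - 9)² + 3(y + 3)² = -303 + 324 + 27 = 48
Divide by 48: (x - 9)²/12 + (y + 3)²/16 = 1
Ellipse, center (9, -3), major axis vertical; a² = 16, b² = 12.
c² = a² - b² = 16 - 12 = 4, so c = 2.
Foci lie on the vertical axis through the center: (h, k ± c).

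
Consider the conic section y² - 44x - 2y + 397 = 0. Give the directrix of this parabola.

Only y is squared. Complete the square in y: (y - 1)² = 44(x - 9).
Vertex (9, 1); 4p = 44 so p = 11. Opens right.
Directrix is the vertical line x = h − p = 9 − (11) = -2.

x = -2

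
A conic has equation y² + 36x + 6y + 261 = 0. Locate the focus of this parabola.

(-16, -3)

Only y is squared. Complete the square in y: (y + 3)² = -36(x + 7).
Vertex (-7, -3); 4p = -36 so p = -9. Opens left.
Focus is p units from the vertex along the axis: (h + p, k).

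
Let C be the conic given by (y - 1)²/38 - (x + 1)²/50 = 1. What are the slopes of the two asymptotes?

√19/5 and -√19/5

Center (-1, 1). The positive term is the y-term, so the transverse axis is vertical; a² = 38, b² = 50.
For a vertical hyperbola the asymptotes have slope ±a/b.
Here that is ±√38/5√2 = ±√19/5.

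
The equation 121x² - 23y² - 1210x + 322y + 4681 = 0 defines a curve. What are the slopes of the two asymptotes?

11√23/23 and -11√23/23

Group: 121(x² - 10x) -23(y² - 14y) = -4681
Complete the square: 121(x - 5)² -23(y - 7)² = -4681 + 3025 - 1127 = -2783
Divide by -2783: (y - 7)²/121 - (x - 5)²/23 = 1
Hyperbola, center (5, 7), transverse axis vertical; a² = 121, b² = 23.
For a vertical hyperbola the asymptotes have slope ±a/b.
Here that is ±11/√23 = ±11√23/23.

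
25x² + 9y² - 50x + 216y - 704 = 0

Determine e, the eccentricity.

e = 4/5

Collect terms: 25(x² - 2x) + 9(y² + 24y) = 704
Complete the square in x and y: 25(x - 1)² + 9(y + 12)² = 704 + 25 + 1296 = 2025
Divide by 2025: (x - 1)²/81 + (y + 12)²/225 = 1
Ellipse, center (1, -12), major axis vertical; a² = 225, b² = 81.
c² = a² - b² = 144, so c = 12.
e = c/a = 12/15 = 4/5.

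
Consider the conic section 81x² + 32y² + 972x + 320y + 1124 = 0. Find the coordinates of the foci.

Collect terms: 81(x² + 12x) + 32(y² + 10y) = -1124
Complete the square: 81(x + 6)² + 32(y + 5)² = -1124 + 2916 + 800 = 2592
Divide through by 2592 to get (x + 6)²/32 + (y + 5)²/81 = 1.
Ellipse, center (-6, -5), major axis vertical; a² = 81, b² = 32.
c² = a² - b² = 81 - 32 = 49, so c = 7.
Foci lie on the vertical axis through the center: (h, k ± c).

(-6, -12) and (-6, 2)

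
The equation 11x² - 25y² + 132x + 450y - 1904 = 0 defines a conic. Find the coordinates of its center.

(-6, 9)

Collect terms: 11(x² + 12x) -25(y² - 18y) = 1904
Complete the square: 11(x + 6)² -25(y - 9)² = 1904 + 396 - 2025 = 275
Dividing both sides by 275: (x + 6)²/25 - (y - 9)²/11 = 1
Hyperbola with center (-6, 9).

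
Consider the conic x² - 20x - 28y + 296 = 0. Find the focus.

Only x is squared. Complete the square in x: (x - 10)² = 28(y - 7).
Vertex (10, 7); 4p = 28 so p = 7. Opens up.
Focus is p units from the vertex along the axis: (h, k + p).

(10, 14)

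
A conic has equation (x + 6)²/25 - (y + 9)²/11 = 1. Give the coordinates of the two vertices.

(-11, -9) and (-1, -9)

Center (-6, -9). The positive term is the x-term, so the transverse axis is horizontal; a² = 25, b² = 11.
a = 5. Vertices at (h ± a, k).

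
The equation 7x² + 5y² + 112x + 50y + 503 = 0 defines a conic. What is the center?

(-8, -5)

Group: 7(x² + 16x) + 5(y² + 10y) = -503
Complete the square: 7(x + 8)² + 5(y + 5)² = -503 + 448 + 125 = 70
Divide by 70: (x + 8)²/10 + (y + 5)²/14 = 1
Ellipse with center (-8, -5).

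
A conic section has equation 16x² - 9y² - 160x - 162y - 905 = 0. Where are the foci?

(-5, -9) and (15, -9)

Rearranging, 16(x² - 10x) -9(y² + 18y) = 905.
Completing the square gives 16(x - 5)² -9(y + 9)² = 905 + 400 - 729 = 576.
Divide by 576: (x - 5)²/36 - (y + 9)²/64 = 1
Hyperbola, center (5, -9), transverse axis horizontal; a² = 36, b² = 64.
c² = a² + b² = 36 + 64 = 100, so c = 10.
Foci lie on the horizontal axis through the center: (h ± c, k).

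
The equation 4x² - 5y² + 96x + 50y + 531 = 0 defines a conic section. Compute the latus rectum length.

10

Collect terms: 4(x² + 24x) -5(y² - 10y) = -531
Complete the square: 4(x + 12)² -5(y - 5)² = -531 + 576 - 125 = -80
Dividing both sides by -80: (y - 5)²/16 - (x + 12)²/20 = 1
Hyperbola, center (-12, 5), transverse axis vertical; a² = 16, b² = 20.
Latus rectum length = 2b²/a = 2·20/4 = 10.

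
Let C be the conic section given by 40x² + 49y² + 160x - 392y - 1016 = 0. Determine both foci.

Group: 40(x² + 4x) + 49(y² - 8y) = 1016
40(x + 2)² + 49(y - 4)² = 1016 + 160 + 784 = 1960
Dividing both sides by 1960: (x + 2)²/49 + (y - 4)²/40 = 1
Ellipse, center (-2, 4), major axis horizontal; a² = 49, b² = 40.
c² = a² - b² = 49 - 40 = 9, so c = 3.
Foci lie on the horizontal axis through the center: (h ± c, k).

(-5, 4) and (1, 4)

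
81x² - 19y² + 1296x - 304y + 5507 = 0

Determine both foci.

81(x² + 16x) -19(y² + 16y) = -5507
Completing the square gives 81(x + 8)² -19(y + 8)² = -5507 + 5184 - 1216 = -1539.
Dividing both sides by -1539: (y + 8)²/81 - (x + 8)²/19 = 1
Hyperbola, center (-8, -8), transverse axis vertical; a² = 81, b² = 19.
c² = a² + b² = 81 + 19 = 100, so c = 10.
Foci lie on the vertical axis through the center: (h, k ± c).

(-8, -18) and (-8, 2)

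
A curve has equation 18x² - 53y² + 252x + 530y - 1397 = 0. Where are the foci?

Rearranging, 18(x² + 14x) -53(y² - 10y) = 1397.
Complete the square: 18(x + 7)² -53(y - 5)² = 1397 + 882 - 1325 = 954
Dividing both sides by 954: (x + 7)²/53 - (y - 5)²/18 = 1
Hyperbola, center (-7, 5), transverse axis horizontal; a² = 53, b² = 18.
c² = a² + b² = 53 + 18 = 71, so c = √71.
Foci lie on the horizontal axis through the center: (h ± c, k).

(-7 - √71, 5) and (-7 + √71, 5)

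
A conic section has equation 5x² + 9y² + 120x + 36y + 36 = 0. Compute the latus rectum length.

40/3

Rearranging, 5(x² + 24x) + 9(y² + 4y) = -36.
Complete the square: 5(x + 12)² + 9(y + 2)² = -36 + 720 + 36 = 720
Dividing both sides by 720: (x + 12)²/144 + (y + 2)²/80 = 1
Ellipse, center (-12, -2), major axis horizontal; a² = 144, b² = 80.
Latus rectum length = 2b²/a = 2·80/12 = 40/3.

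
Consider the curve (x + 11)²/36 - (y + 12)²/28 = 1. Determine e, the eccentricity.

Center (-11, -12). The positive term is the x-term, so the transverse axis is horizontal; a² = 36, b² = 28.
c² = a² + b² = 64, so c = 8.
e = c/a = 8/6 = 4/3.

e = 4/3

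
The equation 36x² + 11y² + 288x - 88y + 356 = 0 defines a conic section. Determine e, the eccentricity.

Group the x- and y-terms: 36(x² + 8x) + 11(y² - 8y) = -356
Complete the square: 36(x + 4)² + 11(y - 4)² = -356 + 576 + 176 = 396
Divide by 396: (x + 4)²/11 + (y - 4)²/36 = 1
Ellipse, center (-4, 4), major axis vertical; a² = 36, b² = 11.
c² = a² - b² = 25, so c = 5.
e = c/a = 5/6.

e = 5/6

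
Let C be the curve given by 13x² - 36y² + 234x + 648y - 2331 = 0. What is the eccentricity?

13(x² + 18x) -36(y² - 18y) = 2331
Complete the square: 13(x + 9)² -36(y - 9)² = 2331 + 1053 - 2916 = 468
Dividing both sides by 468: (x + 9)²/36 - (y - 9)²/13 = 1
Hyperbola, center (-9, 9), transverse axis horizontal; a² = 36, b² = 13.
c² = a² + b² = 49, so c = 7.
e = c/a = 7/6.

e = 7/6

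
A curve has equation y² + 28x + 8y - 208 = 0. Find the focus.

(1, -4)

Only y is squared. Complete the square in y: (y + 4)² = -28(x - 8).
Vertex (8, -4); 4p = -28 so p = -7. Opens left.
Focus is p units from the vertex along the axis: (h + p, k).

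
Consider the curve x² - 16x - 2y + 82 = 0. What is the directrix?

Only x is squared. Complete the square in x: (x - 8)² = 2(y - 9).
Vertex (8, 9); 4p = 2 so p = 1/2. Opens up.
Directrix is the horizontal line y = k − p = 9 − (1/2) = 17/2.

y = 17/2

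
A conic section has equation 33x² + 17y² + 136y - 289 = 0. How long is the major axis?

33x² + 17(y² + 8y) = 289
Completing the square gives 33x² + 17(y + 4)² = 289 + 0 + 272 = 561.
Divide through by 561 to get x²/17 + (y + 4)²/33 = 1.
Ellipse, center (0, -4), major axis vertical; a² = 33, b² = 17.
a² = 33 so a = √33; the major axis has length 2a = 2√33.

2√33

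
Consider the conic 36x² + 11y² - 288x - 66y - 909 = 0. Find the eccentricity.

e = 5/6

Group the x- and y-terms: 36(x² - 8x) + 11(y² - 6y) = 909
36(x - 4)² + 11(y - 3)² = 909 + 576 + 99 = 1584
Divide by 1584: (x - 4)²/44 + (y - 3)²/144 = 1
Ellipse, center (4, 3), major axis vertical; a² = 144, b² = 44.
c² = a² - b² = 100, so c = 10.
e = c/a = 10/12 = 5/6.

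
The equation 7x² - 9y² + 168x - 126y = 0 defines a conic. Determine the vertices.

(-21, -7) and (-3, -7)

7(x² + 24x) -9(y² + 14y) = 0
7(x + 12)² -9(y + 7)² = 0 + 1008 - 441 = 567
Divide through by 567 to get (x + 12)²/81 - (y + 7)²/63 = 1.
Hyperbola, center (-12, -7), transverse axis horizontal; a² = 81, b² = 63.
a = 9. Vertices at (h ± a, k).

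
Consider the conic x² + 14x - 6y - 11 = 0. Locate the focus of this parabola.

Only x is squared. Complete the square in x: (x + 7)² = 6(y + 10).
Vertex (-7, -10); 4p = 6 so p = 3/2. Opens up.
Focus is p units from the vertex along the axis: (h, k + p).

(-7, -17/2)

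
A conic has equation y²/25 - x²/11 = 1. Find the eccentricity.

Center (0, 0). The positive term is the y-term, so the transverse axis is vertical; a² = 25, b² = 11.
c² = a² + b² = 36, so c = 6.
e = c/a = 6/5.

e = 6/5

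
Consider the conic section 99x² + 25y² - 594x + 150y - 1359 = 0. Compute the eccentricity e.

e = √814/33

Rearranging, 99(x² - 6x) + 25(y² + 6y) = 1359.
99(x - 3)² + 25(y + 3)² = 1359 + 891 + 225 = 2475
Divide by 2475: (x - 3)²/25 + (y + 3)²/99 = 1
Ellipse, center (3, -3), major axis vertical; a² = 99, b² = 25.
c² = a² - b² = 74, so c = √74.
e = c/a = √74/3√11 = √814/33.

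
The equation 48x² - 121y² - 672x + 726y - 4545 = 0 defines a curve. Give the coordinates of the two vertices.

(-4, 3) and (18, 3)

Rearranging, 48(x² - 14x) -121(y² - 6y) = 4545.
48(x - 7)² -121(y - 3)² = 4545 + 2352 - 1089 = 5808
Divide by 5808: (x - 7)²/121 - (y - 3)²/48 = 1
Hyperbola, center (7, 3), transverse axis horizontal; a² = 121, b² = 48.
a = 11. Vertices at (h ± a, k).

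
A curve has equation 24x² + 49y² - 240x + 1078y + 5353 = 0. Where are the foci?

(0, -11) and (10, -11)

24(x² - 10x) + 49(y² + 22y) = -5353
24(x - 5)² + 49(y + 11)² = -5353 + 600 + 5929 = 1176
Divide by 1176: (x - 5)²/49 + (y + 11)²/24 = 1
Ellipse, center (5, -11), major axis horizontal; a² = 49, b² = 24.
c² = a² - b² = 49 - 24 = 25, so c = 5.
Foci lie on the horizontal axis through the center: (h ± c, k).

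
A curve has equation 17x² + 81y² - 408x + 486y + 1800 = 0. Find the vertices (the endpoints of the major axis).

(3, -3) and (21, -3)

Group: 17(x² - 24x) + 81(y² + 6y) = -1800
Completing the square gives 17(x - 12)² + 81(y + 3)² = -1800 + 2448 + 729 = 1377.
Divide through by 1377 to get (x - 12)²/81 + (y + 3)²/17 = 1.
Ellipse, center (12, -3), major axis horizontal; a² = 81, b² = 17.
a = 9. Vertices at (h ± a, k).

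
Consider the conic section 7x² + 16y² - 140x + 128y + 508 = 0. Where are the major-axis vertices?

(2, -4) and (18, -4)

Group the x- and y-terms: 7(x² - 20x) + 16(y² + 8y) = -508
Completing the square gives 7(x - 10)² + 16(y + 4)² = -508 + 700 + 256 = 448.
Divide through by 448 to get (x - 10)²/64 + (y + 4)²/28 = 1.
Ellipse, center (10, -4), major axis horizontal; a² = 64, b² = 28.
a = 8. Vertices at (h ± a, k).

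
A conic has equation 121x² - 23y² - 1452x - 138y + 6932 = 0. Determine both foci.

(6, -15) and (6, 9)

Group: 121(x² - 12x) -23(y² + 6y) = -6932
Completing the square gives 121(x - 6)² -23(y + 3)² = -6932 + 4356 - 207 = -2783.
Dividing both sides by -2783: (y + 3)²/121 - (x - 6)²/23 = 1
Hyperbola, center (6, -3), transverse axis vertical; a² = 121, b² = 23.
c² = a² + b² = 121 + 23 = 144, so c = 12.
Foci lie on the vertical axis through the center: (h, k ± c).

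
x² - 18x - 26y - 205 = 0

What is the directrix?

Only x is squared. Complete the square in x: (x - 9)² = 26(y + 11).
Vertex (9, -11); 4p = 26 so p = 13/2. Opens up.
Directrix is the horizontal line y = k − p = -11 − (13/2) = -35/2.

y = -35/2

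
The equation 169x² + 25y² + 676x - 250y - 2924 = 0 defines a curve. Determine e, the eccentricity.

Rearranging, 169(x² + 4x) + 25(y² - 10y) = 2924.
Complete the square in x and y: 169(x + 2)² + 25(y - 5)² = 2924 + 676 + 625 = 4225
Dividing both sides by 4225: (x + 2)²/25 + (y - 5)²/169 = 1
Ellipse, center (-2, 5), major axis vertical; a² = 169, b² = 25.
c² = a² - b² = 144, so c = 12.
e = c/a = 12/13.

e = 12/13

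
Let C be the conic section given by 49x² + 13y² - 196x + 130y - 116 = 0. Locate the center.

49(x² - 4x) + 13(y² + 10y) = 116
49(x - 2)² + 13(y + 5)² = 116 + 196 + 325 = 637
Divide by 637: (x - 2)²/13 + (y + 5)²/49 = 1
Ellipse with center (2, -5).

(2, -5)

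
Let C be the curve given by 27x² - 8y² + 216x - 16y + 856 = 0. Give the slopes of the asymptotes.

3√6/4 and -3√6/4

Group: 27(x² + 8x) -8(y² + 2y) = -856
Complete the square in x and y: 27(x + 4)² -8(y + 1)² = -856 + 432 - 8 = -432
Divide through by -432 to get (y + 1)²/54 - (x + 4)²/16 = 1.
Hyperbola, center (-4, -1), transverse axis vertical; a² = 54, b² = 16.
For a vertical hyperbola the asymptotes have slope ±a/b.
Here that is ±3√6/4.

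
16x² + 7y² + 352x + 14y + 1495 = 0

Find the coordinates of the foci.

(-11, -7) and (-11, 5)

Rearranging, 16(x² + 22x) + 7(y² + 2y) = -1495.
Complete the square: 16(x + 11)² + 7(y + 1)² = -1495 + 1936 + 7 = 448
Divide through by 448 to get (x + 11)²/28 + (y + 1)²/64 = 1.
Ellipse, center (-11, -1), major axis vertical; a² = 64, b² = 28.
c² = a² - b² = 64 - 28 = 36, so c = 6.
Foci lie on the vertical axis through the center: (h, k ± c).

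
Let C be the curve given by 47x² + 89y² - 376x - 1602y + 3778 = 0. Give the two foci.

47(x² - 8x) + 89(y² - 18y) = -3778
Completing the square gives 47(x - 4)² + 89(y - 9)² = -3778 + 752 + 7209 = 4183.
Dividing both sides by 4183: (x - 4)²/89 + (y - 9)²/47 = 1
Ellipse, center (4, 9), major axis horizontal; a² = 89, b² = 47.
c² = a² - b² = 89 - 47 = 42, so c = √42.
Foci lie on the horizontal axis through the center: (h ± c, k).

(4 - √42, 9) and (4 + √42, 9)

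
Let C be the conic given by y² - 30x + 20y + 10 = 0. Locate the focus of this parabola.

(9/2, -10)

Only y is squared. Complete the square in y: (y + 10)² = 30(x + 3).
Vertex (-3, -10); 4p = 30 so p = 15/2. Opens right.
Focus is p units from the vertex along the axis: (h + p, k).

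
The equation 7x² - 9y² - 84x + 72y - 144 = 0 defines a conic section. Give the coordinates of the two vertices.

Group: 7(x² - 12x) -9(y² - 8y) = 144
Complete the square in x and y: 7(x - 6)² -9(y - 4)² = 144 + 252 - 144 = 252
Divide by 252: (x - 6)²/36 - (y - 4)²/28 = 1
Hyperbola, center (6, 4), transverse axis horizontal; a² = 36, b² = 28.
a = 6. Vertices at (h ± a, k).

(0, 4) and (12, 4)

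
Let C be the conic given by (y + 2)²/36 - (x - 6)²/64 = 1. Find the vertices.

Center (6, -2). The positive term is the y-term, so the transverse axis is vertical; a² = 36, b² = 64.
a = 6. Vertices at (h, k ± a).

(6, -8) and (6, 4)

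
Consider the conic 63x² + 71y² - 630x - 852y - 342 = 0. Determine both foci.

Group: 63(x² - 10x) + 71(y² - 12y) = 342
63(x - 5)² + 71(y - 6)² = 342 + 1575 + 2556 = 4473
Dividing both sides by 4473: (x - 5)²/71 + (y - 6)²/63 = 1
Ellipse, center (5, 6), major axis horizontal; a² = 71, b² = 63.
c² = a² - b² = 71 - 63 = 8, so c = 2√2.
Foci lie on the horizontal axis through the center: (h ± c, k).

(5 - 2√2, 6) and (5 + 2√2, 6)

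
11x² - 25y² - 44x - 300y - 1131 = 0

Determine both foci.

Collect terms: 11(x² - 4x) -25(y² + 12y) = 1131
Completing the square gives 11(x - 2)² -25(y + 6)² = 1131 + 44 - 900 = 275.
Dividing both sides by 275: (x - 2)²/25 - (y + 6)²/11 = 1
Hyperbola, center (2, -6), transverse axis horizontal; a² = 25, b² = 11.
c² = a² + b² = 25 + 11 = 36, so c = 6.
Foci lie on the horizontal axis through the center: (h ± c, k).

(-4, -6) and (8, -6)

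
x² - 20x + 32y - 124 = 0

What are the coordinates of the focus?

(10, -1)

Only x is squared. Complete the square in x: (x - 10)² = -32(y - 7).
Vertex (10, 7); 4p = -32 so p = -8. Opens down.
Focus is p units from the vertex along the axis: (h, k + p).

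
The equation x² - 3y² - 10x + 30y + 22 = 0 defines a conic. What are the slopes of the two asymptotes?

Rearranging, (x² - 10x) -3(y² - 10y) = -22.
(x - 5)² -3(y - 5)² = -22 + 25 - 75 = -72
Divide through by -72 to get (y - 5)²/24 - (x - 5)²/72 = 1.
Hyperbola, center (5, 5), transverse axis vertical; a² = 24, b² = 72.
For a vertical hyperbola the asymptotes have slope ±a/b.
Here that is ±2√6/6√2 = ±√3/3.

√3/3 and -√3/3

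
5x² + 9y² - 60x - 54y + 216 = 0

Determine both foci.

Group the x- and y-terms: 5(x² - 12x) + 9(y² - 6y) = -216
Complete the square in x and y: 5(x - 6)² + 9(y - 3)² = -216 + 180 + 81 = 45
Dividing both sides by 45: (x - 6)²/9 + (y - 3)²/5 = 1
Ellipse, center (6, 3), major axis horizontal; a² = 9, b² = 5.
c² = a² - b² = 9 - 5 = 4, so c = 2.
Foci lie on the horizontal axis through the center: (h ± c, k).

(4, 3) and (8, 3)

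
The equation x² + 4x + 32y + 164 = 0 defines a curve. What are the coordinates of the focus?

Only x is squared. Complete the square in x: (x + 2)² = -32(y + 5).
Vertex (-2, -5); 4p = -32 so p = -8. Opens down.
Focus is p units from the vertex along the axis: (h, k + p).

(-2, -13)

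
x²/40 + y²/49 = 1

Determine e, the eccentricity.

Center (0, 0). The larger denominator 49 sits under the y-term, so the major axis is vertical; a² = 49, b² = 40.
c² = a² - b² = 9, so c = 3.
e = c/a = 3/7.

e = 3/7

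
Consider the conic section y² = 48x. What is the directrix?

x = -12

Vertex (0, 0); 4p = 48 so p = 12. Opens right.
Directrix is the vertical line x = h − p = 0 − (12) = -12.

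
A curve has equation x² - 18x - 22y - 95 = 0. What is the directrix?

Only x is squared. Complete the square in x: (x - 9)² = 22(y + 8).
Vertex (9, -8); 4p = 22 so p = 11/2. Opens up.
Directrix is the horizontal line y = k − p = -8 − (11/2) = -27/2.

y = -27/2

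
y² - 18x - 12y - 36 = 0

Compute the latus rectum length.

Only y is squared. Complete the square in y: (y - 6)² = 18(x + 4).
Vertex (-4, 6); 4p = 18 so p = 9/2. Opens right.
Latus rectum length = |4p| = 18.

18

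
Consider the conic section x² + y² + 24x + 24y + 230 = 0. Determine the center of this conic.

(-12, -12)

Group the x- and y-terms: (x² + 24x) + (y² + 24y) = -230
Complete the square in x and y: (x + 12)² + (y + 12)² = -230 + 144 + 144 = 58
So (x + 12)² + (y + 12)² = 58.
Circle centered at (-12, -12) with r² = 58.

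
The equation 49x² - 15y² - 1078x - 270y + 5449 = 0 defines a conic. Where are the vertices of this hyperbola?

49(x² - 22x) -15(y² + 18y) = -5449
Complete the square: 49(x - 11)² -15(y + 9)² = -5449 + 5929 - 1215 = -735
Divide by -735: (y + 9)²/49 - (x - 11)²/15 = 1
Hyperbola, center (11, -9), transverse axis vertical; a² = 49, b² = 15.
a = 7. Vertices at (h, k ± a).

(11, -16) and (11, -2)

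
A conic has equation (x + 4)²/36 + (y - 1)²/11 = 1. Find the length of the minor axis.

Center (-4, 1). The larger denominator 36 sits under the x-term, so the major axis is horizontal; a² = 36, b² = 11.
b² = 11 so b = √11; the minor axis has length 2b = 2√11.

2√11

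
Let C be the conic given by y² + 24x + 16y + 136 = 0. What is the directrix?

Only y is squared. Complete the square in y: (y + 8)² = -24(x + 3).
Vertex (-3, -8); 4p = -24 so p = -6. Opens left.
Directrix is the vertical line x = h − p = -3 − (-6) = 3.

x = 3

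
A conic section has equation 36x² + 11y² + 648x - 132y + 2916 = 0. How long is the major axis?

Collect terms: 36(x² + 18x) + 11(y² - 12y) = -2916
Complete the square in x and y: 36(x + 9)² + 11(y - 6)² = -2916 + 2916 + 396 = 396
Divide by 396: (x + 9)²/11 + (y - 6)²/36 = 1
Ellipse, center (-9, 6), major axis vertical; a² = 36, b² = 11.
a² = 36 so a = 6; the major axis has length 2a = 12.

12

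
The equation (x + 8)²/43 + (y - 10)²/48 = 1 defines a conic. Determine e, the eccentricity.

e = √15/12

Center (-8, 10). The larger denominator 48 sits under the y-term, so the major axis is vertical; a² = 48, b² = 43.
c² = a² - b² = 5, so c = √5.
e = c/a = √5/4√3 = √15/12.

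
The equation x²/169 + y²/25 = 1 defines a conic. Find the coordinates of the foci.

Center (0, 0). The larger denominator 169 sits under the x-term, so the major axis is horizontal; a² = 169, b² = 25.
c² = a² - b² = 169 - 25 = 144, so c = 12.
Foci lie on the horizontal axis through the center: (h ± c, k).

(-12, 0) and (12, 0)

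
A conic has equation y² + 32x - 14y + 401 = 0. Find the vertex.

(-11, 7)

Only y is squared. Complete the square in y: (y - 7)² = -32(x + 11).
Vertex (-11, 7); 4p = -32 so p = -8. Opens left.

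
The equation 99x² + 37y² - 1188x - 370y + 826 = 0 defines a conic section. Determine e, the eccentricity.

e = √682/33

Collect terms: 99(x² - 12x) + 37(y² - 10y) = -826
Complete the square: 99(x - 6)² + 37(y - 5)² = -826 + 3564 + 925 = 3663
Divide by 3663: (x - 6)²/37 + (y - 5)²/99 = 1
Ellipse, center (6, 5), major axis vertical; a² = 99, b² = 37.
c² = a² - b² = 62, so c = √62.
e = c/a = √62/3√11 = √682/33.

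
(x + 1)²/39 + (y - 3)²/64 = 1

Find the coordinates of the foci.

Center (-1, 3). The larger denominator 64 sits under the y-term, so the major axis is vertical; a² = 64, b² = 39.
c² = a² - b² = 64 - 39 = 25, so c = 5.
Foci lie on the vertical axis through the center: (h, k ± c).

(-1, -2) and (-1, 8)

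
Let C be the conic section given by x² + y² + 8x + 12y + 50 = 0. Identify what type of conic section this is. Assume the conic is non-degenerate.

No xy term. Coefficients of x² and y² are A = 1, C = 1.
A = C (same sign) ⇒ circle.

circle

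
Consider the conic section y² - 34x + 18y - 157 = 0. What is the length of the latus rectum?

Only y is squared. Complete the square in y: (y + 9)² = 34(x + 7).
Vertex (-7, -9); 4p = 34 so p = 17/2. Opens right.
Latus rectum length = |4p| = 34.

34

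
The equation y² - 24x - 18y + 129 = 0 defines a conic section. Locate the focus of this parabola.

Only y is squared. Complete the square in y: (y - 9)² = 24(x - 2).
Vertex (2, 9); 4p = 24 so p = 6. Opens right.
Focus is p units from the vertex along the axis: (h + p, k).

(8, 9)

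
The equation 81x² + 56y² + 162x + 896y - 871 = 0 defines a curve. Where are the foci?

(-1, -13) and (-1, -3)

81(x² + 2x) + 56(y² + 16y) = 871
Complete the square in x and y: 81(x + 1)² + 56(y + 8)² = 871 + 81 + 3584 = 4536
Divide by 4536: (x + 1)²/56 + (y + 8)²/81 = 1
Ellipse, center (-1, -8), major axis vertical; a² = 81, b² = 56.
c² = a² - b² = 81 - 56 = 25, so c = 5.
Foci lie on the vertical axis through the center: (h, k ± c).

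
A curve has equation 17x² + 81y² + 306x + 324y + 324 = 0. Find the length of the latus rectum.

34/9

Collect terms: 17(x² + 18x) + 81(y² + 4y) = -324
Complete the square: 17(x + 9)² + 81(y + 2)² = -324 + 1377 + 324 = 1377
Divide through by 1377 to get (x + 9)²/81 + (y + 2)²/17 = 1.
Ellipse, center (-9, -2), major axis horizontal; a² = 81, b² = 17.
Latus rectum length = 2b²/a = 2·17/9 = 34/9.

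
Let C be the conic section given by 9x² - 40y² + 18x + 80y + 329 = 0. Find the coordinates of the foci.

Group the x- and y-terms: 9(x² + 2x) -40(y² - 2y) = -329
Complete the square in x and y: 9(x + 1)² -40(y - 1)² = -329 + 9 - 40 = -360
Divide by -360: (y - 1)²/9 - (x + 1)²/40 = 1
Hyperbola, center (-1, 1), transverse axis vertical; a² = 9, b² = 40.
c² = a² + b² = 9 + 40 = 49, so c = 7.
Foci lie on the vertical axis through the center: (h, k ± c).

(-1, -6) and (-1, 8)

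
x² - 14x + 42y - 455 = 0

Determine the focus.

(7, 3/2)

Only x is squared. Complete the square in x: (x - 7)² = -42(y - 12).
Vertex (7, 12); 4p = -42 so p = -21/2. Opens down.
Focus is p units from the vertex along the axis: (h, k + p).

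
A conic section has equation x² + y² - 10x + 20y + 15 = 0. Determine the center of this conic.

Group: (x² - 10x) + (y² + 20y) = -15
(x - 5)² + (y + 10)² = -15 + 25 + 100 = 110
So (x - 5)² + (y + 10)² = 110.
Circle centered at (5, -10) with r² = 110.

(5, -10)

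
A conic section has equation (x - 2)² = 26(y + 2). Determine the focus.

(2, 9/2)

Vertex (2, -2); 4p = 26 so p = 13/2. Opens up.
Focus is p units from the vertex along the axis: (h, k + p).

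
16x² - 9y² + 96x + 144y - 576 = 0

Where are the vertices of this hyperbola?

Collect terms: 16(x² + 6x) -9(y² - 16y) = 576
Complete the square: 16(x + 3)² -9(y - 8)² = 576 + 144 - 576 = 144
Divide through by 144 to get (x + 3)²/9 - (y - 8)²/16 = 1.
Hyperbola, center (-3, 8), transverse axis horizontal; a² = 9, b² = 16.
a = 3. Vertices at (h ± a, k).

(-6, 8) and (0, 8)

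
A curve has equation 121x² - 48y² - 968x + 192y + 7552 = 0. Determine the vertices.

121(x² - 8x) -48(y² - 4y) = -7552
Completing the square gives 121(x - 4)² -48(y - 2)² = -7552 + 1936 - 192 = -5808.
Dividing both sides by -5808: (y - 2)²/121 - (x - 4)²/48 = 1
Hyperbola, center (4, 2), transverse axis vertical; a² = 121, b² = 48.
a = 11. Vertices at (h, k ± a).

(4, -9) and (4, 13)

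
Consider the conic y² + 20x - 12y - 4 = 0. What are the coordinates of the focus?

Only y is squared. Complete the square in y: (y - 6)² = -20(x - 2).
Vertex (2, 6); 4p = -20 so p = -5. Opens left.
Focus is p units from the vertex along the axis: (h + p, k).

(-3, 6)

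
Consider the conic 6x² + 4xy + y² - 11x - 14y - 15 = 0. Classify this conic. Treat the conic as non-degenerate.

A = 6, B = 4, C = 1.
Discriminant B² − 4AC = 4² − 4·6·1 = -8.
B² − 4AC < 0 ⇒ ellipse.

ellipse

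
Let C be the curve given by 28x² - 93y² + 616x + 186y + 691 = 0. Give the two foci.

28(x² + 22x) -93(y² - 2y) = -691
Complete the square in x and y: 28(x + 11)² -93(y - 1)² = -691 + 3388 - 93 = 2604
Dividing both sides by 2604: (x + 11)²/93 - (y - 1)²/28 = 1
Hyperbola, center (-11, 1), transverse axis horizontal; a² = 93, b² = 28.
c² = a² + b² = 93 + 28 = 121, so c = 11.
Foci lie on the horizontal axis through the center: (h ± c, k).

(-22, 1) and (0, 1)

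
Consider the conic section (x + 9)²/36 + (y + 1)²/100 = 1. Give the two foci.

Center (-9, -1). The larger denominator 100 sits under the y-term, so the major axis is vertical; a² = 100, b² = 36.
c² = a² - b² = 100 - 36 = 64, so c = 8.
Foci lie on the vertical axis through the center: (h, k ± c).

(-9, -9) and (-9, 7)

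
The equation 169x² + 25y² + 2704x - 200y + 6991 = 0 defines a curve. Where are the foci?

(-8, -8) and (-8, 16)

Group the x- and y-terms: 169(x² + 16x) + 25(y² - 8y) = -6991
Complete the square in x and y: 169(x + 8)² + 25(y - 4)² = -6991 + 10816 + 400 = 4225
Divide through by 4225 to get (x + 8)²/25 + (y - 4)²/169 = 1.
Ellipse, center (-8, 4), major axis vertical; a² = 169, b² = 25.
c² = a² - b² = 169 - 25 = 144, so c = 12.
Foci lie on the vertical axis through the center: (h, k ± c).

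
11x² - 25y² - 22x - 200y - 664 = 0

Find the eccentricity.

e = 6/5

Group the x- and y-terms: 11(x² - 2x) -25(y² + 8y) = 664
Completing the square gives 11(x - 1)² -25(y + 4)² = 664 + 11 - 400 = 275.
Dividing both sides by 275: (x - 1)²/25 - (y + 4)²/11 = 1
Hyperbola, center (1, -4), transverse axis horizontal; a² = 25, b² = 11.
c² = a² + b² = 36, so c = 6.
e = c/a = 6/5.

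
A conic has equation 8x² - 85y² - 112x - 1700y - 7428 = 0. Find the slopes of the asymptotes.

Rearranging, 8(x² - 14x) -85(y² + 20y) = 7428.
Complete the square: 8(x - 7)² -85(y + 10)² = 7428 + 392 - 8500 = -680
Divide through by -680 to get (y + 10)²/8 - (x - 7)²/85 = 1.
Hyperbola, center (7, -10), transverse axis vertical; a² = 8, b² = 85.
For a vertical hyperbola the asymptotes have slope ±a/b.
Here that is ±2√2/√85 = ±2√170/85.

2√170/85 and -2√170/85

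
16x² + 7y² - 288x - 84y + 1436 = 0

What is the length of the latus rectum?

7/2

Collect terms: 16(x² - 18x) + 7(y² - 12y) = -1436
16(x - 9)² + 7(y - 6)² = -1436 + 1296 + 252 = 112
Dividing both sides by 112: (x - 9)²/7 + (y - 6)²/16 = 1
Ellipse, center (9, 6), major axis vertical; a² = 16, b² = 7.
Latus rectum length = 2b²/a = 2·7/4 = 7/2.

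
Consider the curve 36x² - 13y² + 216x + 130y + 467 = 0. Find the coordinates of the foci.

36(x² + 6x) -13(y² - 10y) = -467
36(x + 3)² -13(y - 5)² = -467 + 324 - 325 = -468
Divide by -468: (y - 5)²/36 - (x + 3)²/13 = 1
Hyperbola, center (-3, 5), transverse axis vertical; a² = 36, b² = 13.
c² = a² + b² = 36 + 13 = 49, so c = 7.
Foci lie on the vertical axis through the center: (h, k ± c).

(-3, -2) and (-3, 12)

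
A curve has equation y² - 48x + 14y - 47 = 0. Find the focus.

(10, -7)

Only y is squared. Complete the square in y: (y + 7)² = 48(x + 2).
Vertex (-2, -7); 4p = 48 so p = 12. Opens right.
Focus is p units from the vertex along the axis: (h + p, k).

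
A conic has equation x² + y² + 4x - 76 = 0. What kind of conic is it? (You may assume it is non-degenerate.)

No xy term. Coefficients of x² and y² are A = 1, C = 1.
A = C (same sign) ⇒ circle.

circle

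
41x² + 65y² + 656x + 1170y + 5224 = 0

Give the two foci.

(-8 - 2√6, -9) and (-8 + 2√6, -9)

Group the x- and y-terms: 41(x² + 16x) + 65(y² + 18y) = -5224
41(x + 8)² + 65(y + 9)² = -5224 + 2624 + 5265 = 2665
Dividing both sides by 2665: (x + 8)²/65 + (y + 9)²/41 = 1
Ellipse, center (-8, -9), major axis horizontal; a² = 65, b² = 41.
c² = a² - b² = 65 - 41 = 24, so c = 2√6.
Foci lie on the horizontal axis through the center: (h ± c, k).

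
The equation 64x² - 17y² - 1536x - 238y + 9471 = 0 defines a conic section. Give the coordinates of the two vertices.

Group the x- and y-terms: 64(x² - 24x) -17(y² + 14y) = -9471
Complete the square: 64(x - 12)² -17(y + 7)² = -9471 + 9216 - 833 = -1088
Divide by -1088: (y + 7)²/64 - (x - 12)²/17 = 1
Hyperbola, center (12, -7), transverse axis vertical; a² = 64, b² = 17.
a = 8. Vertices at (h, k ± a).

(12, -15) and (12, 1)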